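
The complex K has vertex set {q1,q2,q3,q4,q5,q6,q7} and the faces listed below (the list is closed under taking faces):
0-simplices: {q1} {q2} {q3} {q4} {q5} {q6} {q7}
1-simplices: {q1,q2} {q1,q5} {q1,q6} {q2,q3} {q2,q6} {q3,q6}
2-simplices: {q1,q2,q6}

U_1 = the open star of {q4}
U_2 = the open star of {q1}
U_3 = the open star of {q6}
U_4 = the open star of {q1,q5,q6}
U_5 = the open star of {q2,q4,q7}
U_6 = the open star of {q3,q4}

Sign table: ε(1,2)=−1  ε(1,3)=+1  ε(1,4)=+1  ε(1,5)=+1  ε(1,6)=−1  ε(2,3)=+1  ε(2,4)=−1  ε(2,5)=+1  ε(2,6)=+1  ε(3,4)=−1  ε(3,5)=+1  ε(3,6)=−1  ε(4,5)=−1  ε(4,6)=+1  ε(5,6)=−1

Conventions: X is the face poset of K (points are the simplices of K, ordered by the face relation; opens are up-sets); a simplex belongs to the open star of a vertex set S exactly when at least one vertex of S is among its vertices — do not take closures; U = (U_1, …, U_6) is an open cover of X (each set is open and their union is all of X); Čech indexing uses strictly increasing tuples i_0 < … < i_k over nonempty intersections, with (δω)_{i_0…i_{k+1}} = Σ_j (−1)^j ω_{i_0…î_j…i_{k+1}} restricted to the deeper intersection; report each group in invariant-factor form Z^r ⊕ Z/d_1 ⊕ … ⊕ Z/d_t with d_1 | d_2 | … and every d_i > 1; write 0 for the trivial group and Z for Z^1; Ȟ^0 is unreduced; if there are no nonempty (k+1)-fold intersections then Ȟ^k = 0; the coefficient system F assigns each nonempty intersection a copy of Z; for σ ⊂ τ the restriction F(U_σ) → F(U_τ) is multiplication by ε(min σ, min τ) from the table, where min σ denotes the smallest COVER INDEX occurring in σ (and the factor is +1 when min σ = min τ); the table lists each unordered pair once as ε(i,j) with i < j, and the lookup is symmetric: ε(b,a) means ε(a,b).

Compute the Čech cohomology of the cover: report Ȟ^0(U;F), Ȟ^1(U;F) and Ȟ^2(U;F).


Ȟ^0 = Z,  Ȟ^1 = Z,  Ȟ^2 = 0

nerve of the cover:
  U1={{q4}} U2={{q1},{q1,q2},{q1,q5},{q1,q6},{q1,q2,q6}} U3={{q6},{q1,q6},{q2,q6},{q3,q6},{q1,q2,q6}} U4={{q1},{q5},{q6},{q1,q2},{q1,q5},{q1,q6},{q2,q6},{q3,q6},{q1,q2,q6}} U5={{q2},{q4},{q7},{q1,q2},{q2,q3},{q2,q6},{q1,q2,q6}} U6={{q3},{q4},{q2,q3},{q3,q6}}
  U15={{q4}} U16={{q4}} U23={{q1,q6},{q1,q2,q6}} U24={{q1},{q1,q2},{q1,q5},{q1,q6},{q1,q2,q6}} U25={{q1,q2},{q1,q2,q6}} U34={{q6},{q1,q6},{q2,q6},{q3,q6},{q1,q2,q6}} U35={{q2,q6},{q1,q2,q6}} U36={{q3,q6}} U45={{q1,q2},{q2,q6},{q1,q2,q6}} U46={{q3,q6}} U56={{q4},{q2,q3}}
  U156={{q4}} U234={{q1,q6},{q1,q2,q6}} U235={{q1,q2,q6}} U245={{q1,q2},{q1,q2,q6}} U345={{q2,q6},{q1,q2,q6}} U346={{q3,q6}}
  U2345={{q1,q2,q6}}
C dims 6,11,6,1; δ0: rk 5, SNF 1^5; δ1: rk 5, SNF 1^5; δ2: rk 1, SNF 1^1
Ȟ^0 = (6 − 5) − 0 = 1, so Ȟ^0 ≅ Z
Ȟ^1 = (11 − 5) − 5 = 1, so Ȟ^1 ≅ Z
Ȟ^2 = (6 − 1) − 5 = 0, so Ȟ^2 ≅ 0


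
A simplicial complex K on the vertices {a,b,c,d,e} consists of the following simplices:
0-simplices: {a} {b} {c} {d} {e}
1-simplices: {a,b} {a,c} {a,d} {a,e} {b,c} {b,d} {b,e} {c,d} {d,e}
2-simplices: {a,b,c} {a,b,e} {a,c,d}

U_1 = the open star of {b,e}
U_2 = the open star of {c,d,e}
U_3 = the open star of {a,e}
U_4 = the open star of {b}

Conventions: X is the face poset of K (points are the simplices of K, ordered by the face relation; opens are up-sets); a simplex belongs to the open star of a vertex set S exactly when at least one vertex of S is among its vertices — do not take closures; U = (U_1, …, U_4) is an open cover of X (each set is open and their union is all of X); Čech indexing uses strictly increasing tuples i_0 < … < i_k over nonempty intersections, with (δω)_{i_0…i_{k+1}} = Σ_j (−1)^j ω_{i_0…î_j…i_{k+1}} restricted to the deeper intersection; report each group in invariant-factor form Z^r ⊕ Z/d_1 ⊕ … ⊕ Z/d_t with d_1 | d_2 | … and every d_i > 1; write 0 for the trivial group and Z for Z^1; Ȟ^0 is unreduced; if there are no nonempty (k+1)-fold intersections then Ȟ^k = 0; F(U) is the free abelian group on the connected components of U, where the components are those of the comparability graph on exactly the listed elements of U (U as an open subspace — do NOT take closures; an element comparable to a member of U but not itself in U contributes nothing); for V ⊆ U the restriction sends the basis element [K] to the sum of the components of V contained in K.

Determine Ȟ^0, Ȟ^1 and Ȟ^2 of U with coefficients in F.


nonempty overlaps:
  U1={{b},{e},{a,b},{a,e},{b,c},{b,d},{b,e},{d,e},{a,b,c},{a,b,e}} U2={{c},{d},{e},{a,c},{a,d},{a,e},{b,c},{b,d},{b,e},{c,d},{d,e},{a,b,c},{a,b,e},{a,c,d}} U3={{a},{e},{a,b},{a,c},{a,d},{a,e},{b,e},{d,e},{a,b,c},{a,b,e},{a,c,d}} U4={{b},{a,b},{b,c},{b,d},{b,e},{a,b,c},{a,b,e}}
  U12={{e},{a,e},{b,c},{b,d},{b,e},{d,e},{a,b,c},{a,b,e}} U13={{e},{a,b},{a,e},{b,e},{d,e},{a,b,c},{a,b,e}} U14={{b},{a,b},{b,c},{b,d},{b,e},{a,b,c},{a,b,e}} U23={{e},{a,c},{a,d},{a,e},{b,e},{d,e},{a,b,c},{a,b,e},{a,c,d}} U24={{b,c},{b,d},{b,e},{a,b,c},{a,b,e}} U34={{a,b},{b,e},{a,b,c},{a,b,e}}
  U123={{e},{a,e},{b,e},{d,e},{a,b,c},{a,b,e}} U124={{b,c},{b,d},{b,e},{a,b,c},{a,b,e}} U134={{a,b},{b,e},{a,b,c},{a,b,e}} U234={{b,e},{a,b,c},{a,b,e}}
  U1234={{b,e},{a,b,c},{a,b,e}}
components per intersection:
  U1: {{b},{e},{a,b},{a,e},{b,c},{b,d},{b,e},{d,e},{a,b,c},{a,b,e}}
  U2: {{c},{d},{e},{a,c},{a,d},{a,e},{b,c},{b,d},{b,e},{c,d},{d,e},{a,b,c},{a,b,e},{a,c,d}}
  U3: {{a},{e},{a,b},{a,c},{a,d},{a,e},{b,e},{d,e},{a,b,c},{a,b,e},{a,c,d}}
  U4: {{b},{a,b},{b,c},{b,d},{b,e},{a,b,c},{a,b,e}}
  U12: {{e},{a,e},{b,e},{d,e},{a,b,e}} {{b,c},{a,b,c}} {{b,d}}
  U13: {{e},{a,b},{a,e},{b,e},{d,e},{a,b,c},{a,b,e}}
  U14: {{b},{a,b},{b,c},{b,d},{b,e},{a,b,c},{a,b,e}}
  U23: {{e},{a,e},{b,e},{d,e},{a,b,e}} {{a,c},{a,d},{a,b,c},{a,c,d}}
  U24: {{b,c},{a,b,c}} {{b,d}} {{b,e},{a,b,e}}
  U34: {{a,b},{b,e},{a,b,c},{a,b,e}}
  U123: {{e},{a,e},{b,e},{d,e},{a,b,e}} {{a,b,c}}
  U124: {{b,c},{a,b,c}} {{b,d}} {{b,e},{a,b,e}}
  U134: {{a,b},{b,e},{a,b,c},{a,b,e}}
  U234: {{b,e},{a,b,e}} {{a,b,c}}
  U1234: {{b,e},{a,b,e}} {{a,b,c}}
C dims 4,11,8,2; δ0: rk 3, SNF 1^3; δ1: rk 6, SNF 1^6; δ2: rk 2, SNF 1^2
degree 0: 4−3−0 = 1 → Ȟ^0 ≅ Z
degree 1: 11−6−3 = 2 → Ȟ^1 ≅ Z^2
degree 2: 8−2−6 = 0 → Ȟ^2 ≅ 0

Ȟ^0 = Z; Ȟ^1 = Z^2; Ȟ^2 = 0


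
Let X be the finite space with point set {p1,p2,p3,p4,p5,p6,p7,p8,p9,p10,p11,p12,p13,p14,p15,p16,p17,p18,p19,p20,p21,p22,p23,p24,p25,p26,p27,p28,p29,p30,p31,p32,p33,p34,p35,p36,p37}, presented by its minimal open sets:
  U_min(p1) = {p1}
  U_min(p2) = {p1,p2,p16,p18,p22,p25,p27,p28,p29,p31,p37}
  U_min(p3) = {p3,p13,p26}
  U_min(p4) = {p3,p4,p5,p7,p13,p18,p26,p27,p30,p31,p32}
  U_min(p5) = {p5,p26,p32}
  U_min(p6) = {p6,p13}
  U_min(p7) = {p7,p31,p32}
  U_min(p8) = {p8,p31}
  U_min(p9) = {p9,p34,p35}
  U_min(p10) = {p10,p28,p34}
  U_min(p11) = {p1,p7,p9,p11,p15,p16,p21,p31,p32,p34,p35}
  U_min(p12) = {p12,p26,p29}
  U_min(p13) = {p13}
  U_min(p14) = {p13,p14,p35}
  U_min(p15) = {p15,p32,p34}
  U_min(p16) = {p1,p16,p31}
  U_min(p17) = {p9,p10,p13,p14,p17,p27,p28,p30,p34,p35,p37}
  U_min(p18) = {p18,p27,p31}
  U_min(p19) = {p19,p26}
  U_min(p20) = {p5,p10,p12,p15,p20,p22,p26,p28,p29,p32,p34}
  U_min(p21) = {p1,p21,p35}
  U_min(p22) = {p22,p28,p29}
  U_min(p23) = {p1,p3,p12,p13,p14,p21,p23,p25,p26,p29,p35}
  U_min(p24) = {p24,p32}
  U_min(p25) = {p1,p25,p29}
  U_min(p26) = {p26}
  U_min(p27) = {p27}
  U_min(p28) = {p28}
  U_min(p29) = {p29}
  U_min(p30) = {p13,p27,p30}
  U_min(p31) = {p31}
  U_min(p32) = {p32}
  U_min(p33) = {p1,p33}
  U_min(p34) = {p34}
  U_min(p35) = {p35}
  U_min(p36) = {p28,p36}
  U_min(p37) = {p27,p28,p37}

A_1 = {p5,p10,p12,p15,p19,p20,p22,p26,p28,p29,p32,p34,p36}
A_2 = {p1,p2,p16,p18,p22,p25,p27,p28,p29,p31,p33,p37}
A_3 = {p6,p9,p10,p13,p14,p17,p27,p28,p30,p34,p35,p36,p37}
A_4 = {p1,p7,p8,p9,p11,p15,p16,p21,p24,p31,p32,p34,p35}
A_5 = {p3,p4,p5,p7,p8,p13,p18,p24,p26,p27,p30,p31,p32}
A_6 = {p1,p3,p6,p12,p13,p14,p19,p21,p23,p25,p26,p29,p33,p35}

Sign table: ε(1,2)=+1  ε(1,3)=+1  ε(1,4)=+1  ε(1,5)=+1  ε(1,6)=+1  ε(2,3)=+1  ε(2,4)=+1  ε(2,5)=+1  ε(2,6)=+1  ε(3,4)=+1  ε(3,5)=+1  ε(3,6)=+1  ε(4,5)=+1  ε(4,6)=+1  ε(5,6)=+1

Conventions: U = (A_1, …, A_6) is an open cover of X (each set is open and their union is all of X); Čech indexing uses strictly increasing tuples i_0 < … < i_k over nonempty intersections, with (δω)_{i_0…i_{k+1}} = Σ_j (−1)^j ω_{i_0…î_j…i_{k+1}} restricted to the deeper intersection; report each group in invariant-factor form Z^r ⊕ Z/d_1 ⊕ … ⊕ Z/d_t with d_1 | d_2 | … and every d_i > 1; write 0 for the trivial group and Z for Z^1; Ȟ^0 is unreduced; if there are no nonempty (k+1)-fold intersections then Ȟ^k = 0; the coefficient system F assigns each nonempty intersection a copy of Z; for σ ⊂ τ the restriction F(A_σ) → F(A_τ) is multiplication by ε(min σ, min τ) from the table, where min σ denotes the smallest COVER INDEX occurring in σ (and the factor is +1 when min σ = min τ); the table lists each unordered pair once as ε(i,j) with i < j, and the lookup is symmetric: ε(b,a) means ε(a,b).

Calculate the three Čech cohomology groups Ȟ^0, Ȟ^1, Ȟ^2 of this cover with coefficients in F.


Ȟ^0 = Z, Ȟ^1 = 0 and Ȟ^2 = Z/2

nonempty overlaps:
  A12={p22,p28,p29} A13={p10,p28,p34,p36} A14={p15,p32,p34} A15={p5,p26,p32} A16={p12,p19,p26,p29} A23={p27,p28,p37} A24={p1,p16,p31} A25={p18,p27,p31} A26={p1,p25,p29,p33} A34={p9,p34,p35} A35={p13,p27,p30} A36={p6,p13,p14,p35} A45={p7,p8,p24,p31,p32} A46={p1,p21,p35} A56={p3,p13,p26}
  A123={p28} A126={p29} A134={p34} A145={p32} A156={p26} A235={p27} A245={p31} A246={p1} A346={p35} A356={p13}
C dims 6,15,10; δ0: rk 5, SNF 1^5; δ1: rk 10, SNF 1^9·2
degree 0: 6−5−0 = 1 → Ȟ^0 ≅ Z
degree 1: 15−10−5 = 0 → Ȟ^1 ≅ 0
degree 2: 10−0−10 = 0 plus torsion [2] → Ȟ^2 ≅ Z/2


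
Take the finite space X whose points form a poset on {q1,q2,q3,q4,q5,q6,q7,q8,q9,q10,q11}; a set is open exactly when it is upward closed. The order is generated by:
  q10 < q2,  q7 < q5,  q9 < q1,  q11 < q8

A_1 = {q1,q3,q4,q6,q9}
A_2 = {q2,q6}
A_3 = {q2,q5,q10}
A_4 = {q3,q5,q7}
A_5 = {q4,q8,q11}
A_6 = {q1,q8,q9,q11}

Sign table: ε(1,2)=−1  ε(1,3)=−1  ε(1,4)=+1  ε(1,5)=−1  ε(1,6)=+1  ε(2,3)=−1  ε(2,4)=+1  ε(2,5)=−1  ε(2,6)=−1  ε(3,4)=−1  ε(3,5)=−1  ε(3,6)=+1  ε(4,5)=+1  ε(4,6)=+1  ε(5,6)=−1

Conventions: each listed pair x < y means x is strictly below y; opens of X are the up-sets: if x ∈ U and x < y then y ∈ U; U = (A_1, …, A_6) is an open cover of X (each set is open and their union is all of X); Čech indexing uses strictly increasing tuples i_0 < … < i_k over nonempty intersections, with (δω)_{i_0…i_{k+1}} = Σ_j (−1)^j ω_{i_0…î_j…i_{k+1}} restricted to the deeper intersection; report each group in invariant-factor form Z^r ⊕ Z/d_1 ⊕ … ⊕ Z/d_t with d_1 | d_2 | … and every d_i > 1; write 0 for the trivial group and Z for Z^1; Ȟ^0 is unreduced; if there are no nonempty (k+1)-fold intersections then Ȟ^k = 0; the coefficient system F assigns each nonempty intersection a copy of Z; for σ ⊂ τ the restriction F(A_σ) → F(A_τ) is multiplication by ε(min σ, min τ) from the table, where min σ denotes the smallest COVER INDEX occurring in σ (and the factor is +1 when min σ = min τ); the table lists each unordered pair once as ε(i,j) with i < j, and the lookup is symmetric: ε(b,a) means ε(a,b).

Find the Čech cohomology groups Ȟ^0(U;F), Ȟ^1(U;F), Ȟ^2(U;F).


nonempty overlaps:
  A12={q6} A14={q3} A15={q4} A16={q1,q9} A23={q2} A34={q5} A56={q8,q11}
C dims 6,7; δ0: rk 6, SNF 1^5·2
degree 0: 6−6−0 = 0 → Ȟ^0 ≅ 0
degree 1: 7−0−6 = 1 plus torsion [2] → Ȟ^1 ≅ Z ⊕ Z/2
degree 2: 0−0−0 = 0 → Ȟ^2 ≅ 0

Ȟ^0 ≅ 0,  Ȟ^1 ≅ Z ⊕ Z/2,  Ȟ^2 ≅ 0


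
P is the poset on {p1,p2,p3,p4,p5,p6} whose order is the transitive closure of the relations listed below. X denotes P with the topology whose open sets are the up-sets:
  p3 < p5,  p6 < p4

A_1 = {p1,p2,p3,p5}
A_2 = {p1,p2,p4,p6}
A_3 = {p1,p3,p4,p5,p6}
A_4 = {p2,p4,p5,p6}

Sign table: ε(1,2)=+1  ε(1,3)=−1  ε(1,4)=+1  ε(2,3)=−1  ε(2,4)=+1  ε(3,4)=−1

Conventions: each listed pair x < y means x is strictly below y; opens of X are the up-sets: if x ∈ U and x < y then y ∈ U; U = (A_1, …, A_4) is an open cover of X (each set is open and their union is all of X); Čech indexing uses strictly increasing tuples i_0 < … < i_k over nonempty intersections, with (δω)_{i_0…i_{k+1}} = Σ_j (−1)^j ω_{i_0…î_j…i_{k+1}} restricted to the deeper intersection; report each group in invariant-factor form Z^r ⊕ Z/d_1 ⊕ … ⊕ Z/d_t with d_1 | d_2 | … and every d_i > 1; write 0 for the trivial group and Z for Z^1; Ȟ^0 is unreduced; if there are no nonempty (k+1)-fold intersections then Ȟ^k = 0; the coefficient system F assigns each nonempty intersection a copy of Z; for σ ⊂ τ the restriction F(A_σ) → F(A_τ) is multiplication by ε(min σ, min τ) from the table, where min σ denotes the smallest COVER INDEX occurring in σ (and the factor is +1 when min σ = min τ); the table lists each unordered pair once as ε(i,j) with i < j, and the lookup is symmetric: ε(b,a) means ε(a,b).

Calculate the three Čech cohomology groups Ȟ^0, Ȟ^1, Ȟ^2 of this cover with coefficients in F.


nonempty intersections:
  A12={p1,p2} A13={p1,p3,p5} A14={p2,p5} A23={p1,p4,p6} A24={p2,p4,p6} A34={p4,p5,p6}
  A123={p1} A124={p2} A134={p5} A234={p4,p6}
C dims 4,6,4; δ0: rk 3, SNF 1^3; δ1: rk 3, SNF 1^3
Ȟ^0: (4−3)−0=1 ⇒ Z
Ȟ^1: (6−3)−3=0 ⇒ 0
Ȟ^2: (4−0)−3=1 ⇒ Z

Ȟ^0(U;F) ≅ Z; Ȟ^1(U;F) ≅ 0; Ȟ^2(U;F) ≅ Z


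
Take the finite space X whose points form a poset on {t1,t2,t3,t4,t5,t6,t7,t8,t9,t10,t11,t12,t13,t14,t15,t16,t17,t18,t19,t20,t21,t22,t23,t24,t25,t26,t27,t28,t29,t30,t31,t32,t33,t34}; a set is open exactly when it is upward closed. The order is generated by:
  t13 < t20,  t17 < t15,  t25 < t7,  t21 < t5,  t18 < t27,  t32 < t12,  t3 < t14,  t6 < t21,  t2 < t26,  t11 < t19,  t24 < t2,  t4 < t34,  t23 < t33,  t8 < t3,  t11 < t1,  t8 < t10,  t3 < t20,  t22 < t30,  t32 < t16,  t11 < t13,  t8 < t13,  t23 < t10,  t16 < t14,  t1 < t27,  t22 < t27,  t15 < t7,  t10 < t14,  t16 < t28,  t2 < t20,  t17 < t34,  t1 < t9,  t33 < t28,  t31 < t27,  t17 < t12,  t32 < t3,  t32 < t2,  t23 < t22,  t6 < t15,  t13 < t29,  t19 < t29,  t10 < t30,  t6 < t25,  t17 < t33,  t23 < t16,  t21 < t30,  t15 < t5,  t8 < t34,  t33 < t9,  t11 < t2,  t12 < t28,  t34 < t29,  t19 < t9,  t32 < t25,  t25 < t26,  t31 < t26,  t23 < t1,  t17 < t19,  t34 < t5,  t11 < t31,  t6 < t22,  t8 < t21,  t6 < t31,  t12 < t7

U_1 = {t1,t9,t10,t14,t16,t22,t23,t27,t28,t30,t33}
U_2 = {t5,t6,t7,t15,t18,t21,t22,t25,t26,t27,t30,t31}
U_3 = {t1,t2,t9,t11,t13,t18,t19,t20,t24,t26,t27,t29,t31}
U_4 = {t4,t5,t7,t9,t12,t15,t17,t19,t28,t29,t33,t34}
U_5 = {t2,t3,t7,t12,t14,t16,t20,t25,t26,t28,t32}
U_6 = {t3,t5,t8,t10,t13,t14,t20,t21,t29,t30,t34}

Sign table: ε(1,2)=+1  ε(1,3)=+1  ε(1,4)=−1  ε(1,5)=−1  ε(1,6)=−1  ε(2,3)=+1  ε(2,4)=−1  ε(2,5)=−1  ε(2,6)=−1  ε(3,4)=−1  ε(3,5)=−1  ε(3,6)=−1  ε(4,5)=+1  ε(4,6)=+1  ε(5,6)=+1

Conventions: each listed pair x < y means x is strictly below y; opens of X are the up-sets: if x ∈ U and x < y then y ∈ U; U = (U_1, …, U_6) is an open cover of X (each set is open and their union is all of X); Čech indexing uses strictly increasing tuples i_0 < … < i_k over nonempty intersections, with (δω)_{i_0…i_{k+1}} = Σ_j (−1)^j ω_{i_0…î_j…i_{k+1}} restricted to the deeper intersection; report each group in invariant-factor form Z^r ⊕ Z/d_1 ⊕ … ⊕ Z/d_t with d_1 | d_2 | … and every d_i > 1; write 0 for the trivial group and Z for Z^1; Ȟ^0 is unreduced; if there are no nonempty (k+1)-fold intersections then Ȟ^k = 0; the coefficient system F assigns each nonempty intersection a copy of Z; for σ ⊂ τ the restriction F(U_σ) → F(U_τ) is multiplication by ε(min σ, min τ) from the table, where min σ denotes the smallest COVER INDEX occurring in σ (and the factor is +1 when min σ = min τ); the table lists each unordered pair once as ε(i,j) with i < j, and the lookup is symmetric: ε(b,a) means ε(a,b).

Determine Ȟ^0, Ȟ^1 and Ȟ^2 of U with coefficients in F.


nonempty overlaps:
  U12={t22,t27,t30} U13={t1,t9,t27} U14={t9,t28,t33} U15={t14,t16,t28} U16={t10,t14,t30} U23={t18,t26,t27,t31} U24={t5,t7,t15} U25={t7,t25,t26} U26={t5,t21,t30} U34={t9,t19,t29} U35={t2,t20,t26} U36={t13,t20,t29} U45={t7,t12,t28} U46={t5,t29,t34} U56={t3,t14,t20}
  U123={t27} U126={t30} U134={t9} U145={t28} U156={t14} U235={t26} U245={t7} U246={t5} U346={t29} U356={t20}
C dims 6,15,10; δ0: rk 5, SNF 1^5; δ1: rk 10, SNF 1^9·2
degree 0: 6−5−0 = 1 → Ȟ^0 ≅ Z
degree 1: 15−10−5 = 0 → Ȟ^1 ≅ 0
degree 2: 10−0−10 = 0 plus torsion [2] → Ȟ^2 ≅ Z/2

Ȟ^0(U;F) ≅ Z, Ȟ^1(U;F) ≅ 0, Ȟ^2(U;F) ≅ Z/2


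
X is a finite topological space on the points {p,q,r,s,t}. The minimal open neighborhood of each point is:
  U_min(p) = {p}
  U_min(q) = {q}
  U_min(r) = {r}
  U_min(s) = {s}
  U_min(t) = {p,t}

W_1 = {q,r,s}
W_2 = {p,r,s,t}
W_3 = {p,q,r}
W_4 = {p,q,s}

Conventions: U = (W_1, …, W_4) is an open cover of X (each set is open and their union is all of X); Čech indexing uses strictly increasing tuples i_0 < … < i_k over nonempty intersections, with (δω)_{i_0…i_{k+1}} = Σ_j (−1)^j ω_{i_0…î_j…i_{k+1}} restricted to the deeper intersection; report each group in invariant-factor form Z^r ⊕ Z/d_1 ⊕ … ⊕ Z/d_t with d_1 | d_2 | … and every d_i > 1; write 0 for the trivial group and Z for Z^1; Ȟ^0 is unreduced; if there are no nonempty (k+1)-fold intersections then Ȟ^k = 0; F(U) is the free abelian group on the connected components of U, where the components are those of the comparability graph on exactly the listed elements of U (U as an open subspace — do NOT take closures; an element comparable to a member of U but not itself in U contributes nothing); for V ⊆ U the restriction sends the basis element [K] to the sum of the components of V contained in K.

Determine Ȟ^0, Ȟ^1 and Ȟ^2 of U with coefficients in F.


nerve of the cover:
  W12={r,s} W13={q,r} W14={q,s} W23={p,r} W24={p,s} W34={p,q}
  W123={r} W124={s} W134={q} W234={p}
components per intersection:
  W1: {q} {r} {s}
  W2: {p,t} {r} {s}
  W3: {p} {q} {r}
  W4: {p} {q} {s}
  W12: {r} {s}
  W13: {q} {r}
  W14: {q} {s}
  W23: {p} {r}
  W24: {p} {s}
  W34: {p} {q}
  W123: {r}
  W124: {s}
  W134: {q}
  W234: {p}
C dims 12,12,4; δ0: rk 8, SNF 1^8; δ1: rk 4, SNF 1^4
Ȟ^0 = (12 − 8) − 0 = 4, so Ȟ^0 ≅ Z^4
Ȟ^1 = (12 − 4) − 8 = 0, so Ȟ^1 ≅ 0
Ȟ^2 = (4 − 0) − 4 = 0, so Ȟ^2 ≅ 0

Ȟ^0(U;F) ≅ Z^4, Ȟ^1(U;F) ≅ 0, Ȟ^2(U;F) ≅ 0


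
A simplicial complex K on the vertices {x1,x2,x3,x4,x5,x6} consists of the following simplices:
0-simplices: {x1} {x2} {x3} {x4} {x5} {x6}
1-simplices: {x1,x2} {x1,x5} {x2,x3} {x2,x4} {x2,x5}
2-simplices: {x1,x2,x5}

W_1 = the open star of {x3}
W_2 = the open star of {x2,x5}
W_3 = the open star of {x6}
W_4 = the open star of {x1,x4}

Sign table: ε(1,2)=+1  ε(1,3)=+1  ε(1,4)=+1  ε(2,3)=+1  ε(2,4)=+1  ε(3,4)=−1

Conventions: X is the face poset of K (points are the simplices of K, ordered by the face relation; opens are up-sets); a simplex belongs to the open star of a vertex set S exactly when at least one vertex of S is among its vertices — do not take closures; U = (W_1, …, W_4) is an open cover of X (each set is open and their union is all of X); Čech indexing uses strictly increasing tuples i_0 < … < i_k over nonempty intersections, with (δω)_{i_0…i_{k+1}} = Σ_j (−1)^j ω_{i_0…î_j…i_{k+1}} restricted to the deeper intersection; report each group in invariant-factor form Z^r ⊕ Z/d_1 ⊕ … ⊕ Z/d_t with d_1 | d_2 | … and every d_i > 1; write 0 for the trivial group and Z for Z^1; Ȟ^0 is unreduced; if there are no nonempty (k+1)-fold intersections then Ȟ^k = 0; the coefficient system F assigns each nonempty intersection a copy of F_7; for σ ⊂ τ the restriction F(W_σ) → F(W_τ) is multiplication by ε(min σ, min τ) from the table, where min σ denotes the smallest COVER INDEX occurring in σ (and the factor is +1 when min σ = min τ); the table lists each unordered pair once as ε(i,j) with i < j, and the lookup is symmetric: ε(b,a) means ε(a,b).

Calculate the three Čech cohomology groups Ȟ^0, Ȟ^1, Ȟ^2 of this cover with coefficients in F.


nerve of the cover:
  W1={{x3},{x2,x3}} W2={{x2},{x5},{x1,x2},{x1,x5},{x2,x3},{x2,x4},{x2,x5},{x1,x2,x5}} W3={{x6}} W4={{x1},{x4},{x1,x2},{x1,x5},{x2,x4},{x1,x2,x5}}
  W12={{x2,x3}} W24={{x1,x2},{x1,x5},{x2,x4},{x1,x2,x5}}
C dims 4,2; δ0: rk_F7 2
Ȟ^0 = (4 − 2) − 0 = 2, so Ȟ^0 ≅ Z/7 ⊕ Z/7
Ȟ^1 = (2 − 0) − 2 = 0, so Ȟ^1 ≅ 0
Ȟ^2 = (0 − 0) − 0 = 0, so Ȟ^2 ≅ 0

Ȟ^0 ≅ Z/7 ⊕ Z/7, Ȟ^1 ≅ 0 and Ȟ^2 ≅ 0


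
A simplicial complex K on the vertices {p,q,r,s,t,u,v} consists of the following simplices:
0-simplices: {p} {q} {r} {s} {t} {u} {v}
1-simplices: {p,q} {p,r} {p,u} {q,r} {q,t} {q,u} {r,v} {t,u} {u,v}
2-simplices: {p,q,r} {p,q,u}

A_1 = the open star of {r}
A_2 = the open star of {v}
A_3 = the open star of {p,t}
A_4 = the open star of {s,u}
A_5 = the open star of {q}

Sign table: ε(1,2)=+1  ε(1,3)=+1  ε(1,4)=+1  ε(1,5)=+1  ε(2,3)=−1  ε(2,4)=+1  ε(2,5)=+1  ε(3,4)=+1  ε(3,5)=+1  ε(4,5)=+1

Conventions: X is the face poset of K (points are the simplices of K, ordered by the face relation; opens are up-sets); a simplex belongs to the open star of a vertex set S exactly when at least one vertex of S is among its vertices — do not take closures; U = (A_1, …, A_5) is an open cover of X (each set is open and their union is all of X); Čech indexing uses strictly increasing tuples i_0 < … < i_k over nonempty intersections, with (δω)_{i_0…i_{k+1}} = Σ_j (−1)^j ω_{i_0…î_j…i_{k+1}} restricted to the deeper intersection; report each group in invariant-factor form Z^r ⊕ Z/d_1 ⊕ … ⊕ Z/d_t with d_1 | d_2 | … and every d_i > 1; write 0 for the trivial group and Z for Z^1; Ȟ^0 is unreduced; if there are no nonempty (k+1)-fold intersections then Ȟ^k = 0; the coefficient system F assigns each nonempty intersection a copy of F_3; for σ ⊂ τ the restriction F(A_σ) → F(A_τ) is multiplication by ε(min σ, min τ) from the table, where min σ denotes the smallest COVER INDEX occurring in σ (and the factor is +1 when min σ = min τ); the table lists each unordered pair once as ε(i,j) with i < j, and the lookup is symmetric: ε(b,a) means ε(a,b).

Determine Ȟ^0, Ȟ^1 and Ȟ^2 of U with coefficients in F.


nonempty intersections:
  A1={{r},{p,r},{q,r},{r,v},{p,q,r}} A2={{v},{r,v},{u,v}} A3={{p},{t},{p,q},{p,r},{p,u},{q,t},{t,u},{p,q,r},{p,q,u}} A4={{s},{u},{p,u},{q,u},{t,u},{u,v},{p,q,u}} A5={{q},{p,q},{q,r},{q,t},{q,u},{p,q,r},{p,q,u}}
  A12={{r,v}} A13={{p,r},{p,q,r}} A15={{q,r},{p,q,r}} A24={{u,v}} A34={{p,u},{t,u},{p,q,u}} A35={{p,q},{q,t},{p,q,r},{p,q,u}} A45={{q,u},{p,q,u}}
  A135={{p,q,r}} A345={{p,q,u}}
C dims 5,7,2; δ0: rk_F3 4; δ1: rk_F3 2
Ȟ^0: (5−4)−0=1 ⇒ Z/3
Ȟ^1: (7−2)−4=1 ⇒ Z/3
Ȟ^2: (2−0)−2=0 ⇒ 0

Ȟ^0 ≅ Z/3, Ȟ^1 ≅ Z/3, Ȟ^2 ≅ 0


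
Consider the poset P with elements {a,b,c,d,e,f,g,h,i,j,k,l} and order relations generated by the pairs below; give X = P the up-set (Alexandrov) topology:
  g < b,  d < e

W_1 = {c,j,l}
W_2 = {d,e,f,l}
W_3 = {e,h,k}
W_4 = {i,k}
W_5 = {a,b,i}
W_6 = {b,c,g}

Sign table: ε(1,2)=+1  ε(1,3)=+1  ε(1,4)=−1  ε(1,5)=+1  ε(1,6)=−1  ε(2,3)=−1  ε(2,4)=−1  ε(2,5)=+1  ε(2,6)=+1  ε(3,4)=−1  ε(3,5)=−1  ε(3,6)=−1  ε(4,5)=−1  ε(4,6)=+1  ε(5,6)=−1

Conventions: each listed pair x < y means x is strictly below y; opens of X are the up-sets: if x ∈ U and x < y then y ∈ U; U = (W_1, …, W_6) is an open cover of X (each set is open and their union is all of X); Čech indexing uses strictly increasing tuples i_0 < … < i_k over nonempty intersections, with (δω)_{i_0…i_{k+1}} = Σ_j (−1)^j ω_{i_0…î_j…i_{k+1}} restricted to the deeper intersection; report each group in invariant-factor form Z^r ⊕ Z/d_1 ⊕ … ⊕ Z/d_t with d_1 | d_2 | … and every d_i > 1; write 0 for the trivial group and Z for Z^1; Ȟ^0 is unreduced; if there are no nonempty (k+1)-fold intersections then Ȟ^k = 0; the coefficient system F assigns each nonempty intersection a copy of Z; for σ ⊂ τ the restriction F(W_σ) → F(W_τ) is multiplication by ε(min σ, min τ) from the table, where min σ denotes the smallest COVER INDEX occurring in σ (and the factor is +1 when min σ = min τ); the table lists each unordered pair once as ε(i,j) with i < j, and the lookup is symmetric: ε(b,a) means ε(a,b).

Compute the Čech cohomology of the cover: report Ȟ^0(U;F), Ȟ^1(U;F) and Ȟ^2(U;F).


Ȟ^0 = 0; Ȟ^1 = Z/2; Ȟ^2 = 0

nonempty intersections:
  W12={l} W16={c} W23={e} W34={k} W45={i} W56={b}
C dims 6,6; δ0: rk 6, SNF 1^5·2
Ȟ^0: (6−6)−0=0 ⇒ 0
Ȟ^1: (6−0)−6=0 plus torsion [2] ⇒ Z/2
Ȟ^2: (0−0)−0=0 ⇒ 0


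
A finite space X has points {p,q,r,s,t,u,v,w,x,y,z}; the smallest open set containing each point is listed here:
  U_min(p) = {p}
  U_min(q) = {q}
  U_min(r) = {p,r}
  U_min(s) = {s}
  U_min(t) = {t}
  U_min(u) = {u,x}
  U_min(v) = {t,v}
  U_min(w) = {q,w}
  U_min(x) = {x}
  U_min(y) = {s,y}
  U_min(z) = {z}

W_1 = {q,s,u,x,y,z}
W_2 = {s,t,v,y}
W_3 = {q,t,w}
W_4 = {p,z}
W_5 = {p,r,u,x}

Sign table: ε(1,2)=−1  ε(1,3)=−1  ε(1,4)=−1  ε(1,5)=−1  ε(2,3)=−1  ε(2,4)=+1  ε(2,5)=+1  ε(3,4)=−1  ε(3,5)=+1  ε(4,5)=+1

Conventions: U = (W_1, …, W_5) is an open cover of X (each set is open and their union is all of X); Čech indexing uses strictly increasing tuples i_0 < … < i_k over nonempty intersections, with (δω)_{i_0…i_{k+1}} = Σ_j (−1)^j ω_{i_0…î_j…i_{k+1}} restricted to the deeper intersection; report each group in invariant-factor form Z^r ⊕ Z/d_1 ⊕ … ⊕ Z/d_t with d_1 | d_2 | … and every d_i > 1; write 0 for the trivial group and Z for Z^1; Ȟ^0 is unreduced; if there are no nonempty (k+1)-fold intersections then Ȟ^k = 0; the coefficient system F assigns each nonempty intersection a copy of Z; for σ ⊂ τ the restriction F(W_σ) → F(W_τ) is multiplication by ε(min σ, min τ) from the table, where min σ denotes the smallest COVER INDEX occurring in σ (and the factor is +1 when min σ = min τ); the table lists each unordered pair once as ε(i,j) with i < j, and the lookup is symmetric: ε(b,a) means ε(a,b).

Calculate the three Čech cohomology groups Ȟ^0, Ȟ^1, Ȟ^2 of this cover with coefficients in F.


Ȟ^0 ≅ 0; Ȟ^1 ≅ Z ⊕ Z/2; Ȟ^2 ≅ 0

nerve of the cover:
  W12={s,y} W13={q} W14={z} W15={u,x} W23={t} W45={p}
C dims 5,6; δ0: rk 5, SNF 1^4·2
Ȟ^0 = (5 − 5) − 0 = 0, so Ȟ^0 ≅ 0
Ȟ^1 = (6 − 0) − 5 = 1 plus torsion [2], so Ȟ^1 ≅ Z ⊕ Z/2
Ȟ^2 = (0 − 0) − 0 = 0, so Ȟ^2 ≅ 0


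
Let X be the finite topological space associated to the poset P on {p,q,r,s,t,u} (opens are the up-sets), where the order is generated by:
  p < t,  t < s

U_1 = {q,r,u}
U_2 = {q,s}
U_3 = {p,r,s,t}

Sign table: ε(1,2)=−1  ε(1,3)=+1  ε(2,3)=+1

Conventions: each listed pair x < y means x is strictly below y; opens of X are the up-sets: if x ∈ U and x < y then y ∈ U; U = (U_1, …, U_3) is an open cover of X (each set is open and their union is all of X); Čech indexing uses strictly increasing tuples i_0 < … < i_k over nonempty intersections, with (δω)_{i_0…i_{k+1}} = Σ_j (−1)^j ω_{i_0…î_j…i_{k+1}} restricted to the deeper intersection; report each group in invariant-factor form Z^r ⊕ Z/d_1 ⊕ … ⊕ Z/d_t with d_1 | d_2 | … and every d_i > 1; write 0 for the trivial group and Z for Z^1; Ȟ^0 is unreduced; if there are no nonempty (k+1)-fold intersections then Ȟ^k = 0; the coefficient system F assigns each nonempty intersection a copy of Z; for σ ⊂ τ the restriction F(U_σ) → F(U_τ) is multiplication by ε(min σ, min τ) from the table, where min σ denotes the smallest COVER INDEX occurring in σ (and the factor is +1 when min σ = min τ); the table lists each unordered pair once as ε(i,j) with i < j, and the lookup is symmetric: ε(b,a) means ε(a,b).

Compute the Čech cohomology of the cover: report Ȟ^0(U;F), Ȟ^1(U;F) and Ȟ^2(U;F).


cover nerve:
  U12={q} U13={r} U23={s}
C dims 3,3; δ0: rk 3, SNF 1^2·2
Ȟ^0: (3−3)−0=0 ⇒ 0
Ȟ^1: (3−0)−3=0 plus torsion [2] ⇒ Z/2
Ȟ^2: (0−0)−0=0 ⇒ 0

Ȟ^0 = 0, Ȟ^1 = Z/2, Ȟ^2 = 0


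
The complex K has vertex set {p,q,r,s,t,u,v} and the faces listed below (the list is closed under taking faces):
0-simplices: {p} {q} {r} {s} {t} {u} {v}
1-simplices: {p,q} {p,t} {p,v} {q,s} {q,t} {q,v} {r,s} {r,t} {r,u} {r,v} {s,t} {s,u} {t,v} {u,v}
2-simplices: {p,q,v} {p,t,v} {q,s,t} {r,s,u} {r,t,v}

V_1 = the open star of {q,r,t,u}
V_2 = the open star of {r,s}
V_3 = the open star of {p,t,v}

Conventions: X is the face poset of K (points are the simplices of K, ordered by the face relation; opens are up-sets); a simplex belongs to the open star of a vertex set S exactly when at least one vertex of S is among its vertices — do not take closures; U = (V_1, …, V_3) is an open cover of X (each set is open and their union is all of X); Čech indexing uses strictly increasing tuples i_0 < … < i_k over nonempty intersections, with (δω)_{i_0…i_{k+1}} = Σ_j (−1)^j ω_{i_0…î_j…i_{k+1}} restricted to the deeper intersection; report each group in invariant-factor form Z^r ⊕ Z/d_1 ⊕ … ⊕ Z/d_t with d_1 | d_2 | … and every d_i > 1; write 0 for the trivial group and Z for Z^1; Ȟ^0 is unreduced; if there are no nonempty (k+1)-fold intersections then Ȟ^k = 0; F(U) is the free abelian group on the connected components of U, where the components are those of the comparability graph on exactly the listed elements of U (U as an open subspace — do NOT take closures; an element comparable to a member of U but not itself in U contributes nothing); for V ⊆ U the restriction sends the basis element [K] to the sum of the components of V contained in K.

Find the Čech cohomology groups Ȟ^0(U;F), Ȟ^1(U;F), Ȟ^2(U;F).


Ȟ^0 ≅ Z, Ȟ^1 ≅ Z^3, Ȟ^2 ≅ 0

nonempty overlaps:
  V1={{q},{r},{t},{u},{p,q},{p,t},{q,s},{q,t},{q,v},{r,s},{r,t},{r,u},{r,v},{s,t},{s,u},{t,v},{u,v},{p,q,v},{p,t,v},{q,s,t},{r,s,u},{r,t,v}} V2={{r},{s},{q,s},{r,s},{r,t},{r,u},{r,v},{s,t},{s,u},{q,s,t},{r,s,u},{r,t,v}} V3={{p},{t},{v},{p,q},{p,t},{p,v},{q,t},{q,v},{r,t},{r,v},{s,t},{t,v},{u,v},{p,q,v},{p,t,v},{q,s,t},{r,t,v}}
  V12={{r},{q,s},{r,s},{r,t},{r,u},{r,v},{s,t},{s,u},{q,s,t},{r,s,u},{r,t,v}} V13={{t},{p,q},{p,t},{q,t},{q,v},{r,t},{r,v},{s,t},{t,v},{u,v},{p,q,v},{p,t,v},{q,s,t},{r,t,v}} V23={{r,t},{r,v},{s,t},{q,s,t},{r,t,v}}
  V123={{r,t},{r,v},{s,t},{q,s,t},{r,t,v}}
components per intersection:
  V1: {{q},{r},{t},{u},{p,q},{p,t},{q,s},{q,t},{q,v},{r,s},{r,t},{r,u},{r,v},{s,t},{s,u},{t,v},{u,v},{p,q,v},{p,t,v},{q,s,t},{r,s,u},{r,t,v}}
  V2: {{r},{s},{q,s},{r,s},{r,t},{r,u},{r,v},{s,t},{s,u},{q,s,t},{r,s,u},{r,t,v}}
  V3: {{p},{t},{v},{p,q},{p,t},{p,v},{q,t},{q,v},{r,t},{r,v},{s,t},{t,v},{u,v},{p,q,v},{p,t,v},{q,s,t},{r,t,v}}
  V12: {{r},{r,s},{r,t},{r,u},{r,v},{s,u},{r,s,u},{r,t,v}} {{q,s},{s,t},{q,s,t}}
  V13: {{t},{p,t},{q,t},{r,t},{r,v},{s,t},{t,v},{p,t,v},{q,s,t},{r,t,v}} {{p,q},{q,v},{p,q,v}} {{u,v}}
  V23: {{r,t},{r,v},{r,t,v}} {{s,t},{q,s,t}}
  V123: {{r,t},{r,v},{r,t,v}} {{s,t},{q,s,t}}
C dims 3,7,2; δ0: rk 2, SNF 1^2; δ1: rk 2, SNF 1^2
degree 0: 3−2−0 = 1 → Ȟ^0 ≅ Z
degree 1: 7−2−2 = 3 → Ȟ^1 ≅ Z^3
degree 2: 2−0−2 = 0 → Ȟ^2 ≅ 0


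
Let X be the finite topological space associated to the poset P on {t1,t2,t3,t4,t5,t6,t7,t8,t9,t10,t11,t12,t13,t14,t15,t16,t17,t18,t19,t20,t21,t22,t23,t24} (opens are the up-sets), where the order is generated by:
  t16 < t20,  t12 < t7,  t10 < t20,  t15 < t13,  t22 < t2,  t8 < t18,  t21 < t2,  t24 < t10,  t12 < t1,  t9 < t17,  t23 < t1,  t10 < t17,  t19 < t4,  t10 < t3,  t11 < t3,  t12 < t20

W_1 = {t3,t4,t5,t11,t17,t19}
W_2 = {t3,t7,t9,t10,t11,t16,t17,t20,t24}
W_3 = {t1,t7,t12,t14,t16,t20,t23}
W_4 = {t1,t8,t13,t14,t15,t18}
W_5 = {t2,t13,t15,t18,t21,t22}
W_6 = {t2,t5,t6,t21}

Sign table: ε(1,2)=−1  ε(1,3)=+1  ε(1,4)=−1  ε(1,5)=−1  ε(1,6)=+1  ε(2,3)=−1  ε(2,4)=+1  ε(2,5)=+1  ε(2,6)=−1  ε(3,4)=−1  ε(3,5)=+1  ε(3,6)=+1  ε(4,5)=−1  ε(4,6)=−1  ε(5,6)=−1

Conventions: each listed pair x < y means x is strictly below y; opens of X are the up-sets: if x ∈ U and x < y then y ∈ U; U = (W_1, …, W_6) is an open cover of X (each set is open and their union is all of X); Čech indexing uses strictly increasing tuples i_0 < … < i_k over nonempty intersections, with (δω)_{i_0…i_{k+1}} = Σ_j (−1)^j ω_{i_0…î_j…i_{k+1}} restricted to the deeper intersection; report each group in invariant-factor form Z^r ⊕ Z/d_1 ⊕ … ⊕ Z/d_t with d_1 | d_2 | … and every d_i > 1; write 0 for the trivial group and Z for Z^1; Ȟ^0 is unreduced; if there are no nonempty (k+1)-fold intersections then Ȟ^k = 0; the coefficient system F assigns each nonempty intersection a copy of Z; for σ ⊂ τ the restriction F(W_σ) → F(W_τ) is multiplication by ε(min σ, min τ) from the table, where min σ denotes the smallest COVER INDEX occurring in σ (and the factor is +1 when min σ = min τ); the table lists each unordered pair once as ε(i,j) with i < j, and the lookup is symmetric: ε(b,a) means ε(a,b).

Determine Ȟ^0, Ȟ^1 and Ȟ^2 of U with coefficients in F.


Ȟ^0(U;F) ≅ 0,  Ȟ^1(U;F) ≅ Z/2,  Ȟ^2(U;F) ≅ 0

cover nerve:
  W12={t3,t11,t17} W16={t5} W23={t7,t16,t20} W34={t1,t14} W45={t13,t15,t18} W56={t2,t21}
C dims 6,6; δ0: rk 6, SNF 1^5·2
Ȟ^0: (6−6)−0=0 ⇒ 0
Ȟ^1: (6−0)−6=0 plus torsion [2] ⇒ Z/2
Ȟ^2: (0−0)−0=0 ⇒ 0


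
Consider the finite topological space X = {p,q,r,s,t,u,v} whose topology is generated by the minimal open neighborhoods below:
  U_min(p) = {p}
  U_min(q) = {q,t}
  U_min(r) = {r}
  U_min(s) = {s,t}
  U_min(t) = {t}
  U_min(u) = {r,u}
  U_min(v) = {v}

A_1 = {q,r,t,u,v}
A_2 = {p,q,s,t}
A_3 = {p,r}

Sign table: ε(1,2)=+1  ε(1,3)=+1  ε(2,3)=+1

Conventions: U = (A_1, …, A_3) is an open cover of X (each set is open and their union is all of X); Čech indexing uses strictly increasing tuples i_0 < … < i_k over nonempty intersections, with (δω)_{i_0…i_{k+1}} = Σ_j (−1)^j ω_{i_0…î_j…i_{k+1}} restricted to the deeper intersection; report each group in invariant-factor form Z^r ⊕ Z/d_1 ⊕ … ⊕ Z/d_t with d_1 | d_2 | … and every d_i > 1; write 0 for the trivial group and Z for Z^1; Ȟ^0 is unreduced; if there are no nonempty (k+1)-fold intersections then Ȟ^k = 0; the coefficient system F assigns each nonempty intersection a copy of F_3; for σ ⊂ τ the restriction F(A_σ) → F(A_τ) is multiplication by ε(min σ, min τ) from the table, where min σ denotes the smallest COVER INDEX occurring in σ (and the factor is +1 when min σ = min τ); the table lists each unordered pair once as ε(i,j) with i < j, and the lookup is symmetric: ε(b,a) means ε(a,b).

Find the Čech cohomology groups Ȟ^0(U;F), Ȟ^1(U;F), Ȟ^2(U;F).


Ȟ^0 ≅ Z/3; Ȟ^1 ≅ Z/3; Ȟ^2 ≅ 0

cover nerve:
  A12={q,t} A13={r} A23={p}
C dims 3,3; δ0: rk_F3 2
Ȟ^0: (3−2)−0=1 ⇒ Z/3
Ȟ^1: (3−0)−2=1 ⇒ Z/3
Ȟ^2: (0−0)−0=0 ⇒ 0


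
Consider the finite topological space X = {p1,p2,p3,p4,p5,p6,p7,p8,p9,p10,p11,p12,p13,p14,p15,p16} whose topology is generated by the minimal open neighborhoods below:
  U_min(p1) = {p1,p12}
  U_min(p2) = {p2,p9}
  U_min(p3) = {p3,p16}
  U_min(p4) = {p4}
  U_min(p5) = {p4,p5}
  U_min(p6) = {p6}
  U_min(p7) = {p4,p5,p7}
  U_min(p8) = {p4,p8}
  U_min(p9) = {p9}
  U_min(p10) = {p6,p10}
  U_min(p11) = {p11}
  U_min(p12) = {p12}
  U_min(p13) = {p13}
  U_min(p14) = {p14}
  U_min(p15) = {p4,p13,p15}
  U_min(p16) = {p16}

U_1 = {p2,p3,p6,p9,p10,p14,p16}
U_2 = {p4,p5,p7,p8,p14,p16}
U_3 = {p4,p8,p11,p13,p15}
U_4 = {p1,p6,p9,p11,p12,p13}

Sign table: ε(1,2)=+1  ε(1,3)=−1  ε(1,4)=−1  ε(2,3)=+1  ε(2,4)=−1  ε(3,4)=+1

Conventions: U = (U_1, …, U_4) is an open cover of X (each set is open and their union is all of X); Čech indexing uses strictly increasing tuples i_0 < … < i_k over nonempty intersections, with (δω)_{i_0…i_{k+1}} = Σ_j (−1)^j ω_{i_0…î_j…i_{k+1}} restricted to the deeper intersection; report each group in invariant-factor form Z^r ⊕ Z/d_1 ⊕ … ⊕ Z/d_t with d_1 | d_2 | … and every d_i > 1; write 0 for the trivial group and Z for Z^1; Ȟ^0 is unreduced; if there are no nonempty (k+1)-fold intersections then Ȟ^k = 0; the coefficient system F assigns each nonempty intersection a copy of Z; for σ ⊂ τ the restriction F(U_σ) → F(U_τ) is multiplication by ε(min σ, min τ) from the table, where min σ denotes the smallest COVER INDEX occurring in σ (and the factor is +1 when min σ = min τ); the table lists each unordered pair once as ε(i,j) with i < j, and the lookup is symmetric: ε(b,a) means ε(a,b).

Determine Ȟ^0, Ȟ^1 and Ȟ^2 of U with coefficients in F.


nonempty intersections:
  U12={p14,p16} U14={p6,p9} U23={p4,p8} U34={p11,p13}
C dims 4,4; δ0: rk 4, SNF 1^3·2
Ȟ^0: (4−4)−0=0 ⇒ 0
Ȟ^1: (4−0)−4=0 plus torsion [2] ⇒ Z/2
Ȟ^2: (0−0)−0=0 ⇒ 0

Ȟ^0 = 0, Ȟ^1 = Z/2, Ȟ^2 = 0


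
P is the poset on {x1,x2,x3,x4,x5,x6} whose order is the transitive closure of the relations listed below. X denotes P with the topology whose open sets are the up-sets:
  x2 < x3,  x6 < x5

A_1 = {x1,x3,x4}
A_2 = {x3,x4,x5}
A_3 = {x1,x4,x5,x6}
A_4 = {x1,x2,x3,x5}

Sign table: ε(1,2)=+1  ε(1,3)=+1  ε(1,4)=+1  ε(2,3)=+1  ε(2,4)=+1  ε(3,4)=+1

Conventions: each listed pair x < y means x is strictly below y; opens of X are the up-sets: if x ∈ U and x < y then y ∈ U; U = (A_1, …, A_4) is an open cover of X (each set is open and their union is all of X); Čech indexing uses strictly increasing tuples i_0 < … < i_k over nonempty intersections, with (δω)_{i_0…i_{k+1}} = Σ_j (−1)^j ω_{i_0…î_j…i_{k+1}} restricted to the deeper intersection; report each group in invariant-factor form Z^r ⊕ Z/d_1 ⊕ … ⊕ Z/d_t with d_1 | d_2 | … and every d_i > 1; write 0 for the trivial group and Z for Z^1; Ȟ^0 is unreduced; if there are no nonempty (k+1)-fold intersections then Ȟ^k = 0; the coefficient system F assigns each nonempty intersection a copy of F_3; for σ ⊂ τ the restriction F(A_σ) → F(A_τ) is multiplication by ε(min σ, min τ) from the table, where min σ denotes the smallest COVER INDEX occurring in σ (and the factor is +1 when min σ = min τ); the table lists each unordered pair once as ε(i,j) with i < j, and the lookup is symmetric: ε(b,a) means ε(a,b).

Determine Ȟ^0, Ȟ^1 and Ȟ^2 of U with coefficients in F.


Ȟ^0(U;F) ≅ Z/3, Ȟ^1(U;F) ≅ 0 and Ȟ^2(U;F) ≅ Z/3

nerve simplices:
  A12={x3,x4} A13={x1,x4} A14={x1,x3} A23={x4,x5} A24={x3,x5} A34={x1,x5}
  A123={x4} A124={x3} A134={x1} A234={x5}
C dims 4,6,4; δ0: rk_F3 3; δ1: rk_F3 3
degree 0: 4−3−0 = 1 → Ȟ^0 ≅ Z/3
degree 1: 6−3−3 = 0 → Ȟ^1 ≅ 0
degree 2: 4−0−3 = 1 → Ȟ^2 ≅ Z/3


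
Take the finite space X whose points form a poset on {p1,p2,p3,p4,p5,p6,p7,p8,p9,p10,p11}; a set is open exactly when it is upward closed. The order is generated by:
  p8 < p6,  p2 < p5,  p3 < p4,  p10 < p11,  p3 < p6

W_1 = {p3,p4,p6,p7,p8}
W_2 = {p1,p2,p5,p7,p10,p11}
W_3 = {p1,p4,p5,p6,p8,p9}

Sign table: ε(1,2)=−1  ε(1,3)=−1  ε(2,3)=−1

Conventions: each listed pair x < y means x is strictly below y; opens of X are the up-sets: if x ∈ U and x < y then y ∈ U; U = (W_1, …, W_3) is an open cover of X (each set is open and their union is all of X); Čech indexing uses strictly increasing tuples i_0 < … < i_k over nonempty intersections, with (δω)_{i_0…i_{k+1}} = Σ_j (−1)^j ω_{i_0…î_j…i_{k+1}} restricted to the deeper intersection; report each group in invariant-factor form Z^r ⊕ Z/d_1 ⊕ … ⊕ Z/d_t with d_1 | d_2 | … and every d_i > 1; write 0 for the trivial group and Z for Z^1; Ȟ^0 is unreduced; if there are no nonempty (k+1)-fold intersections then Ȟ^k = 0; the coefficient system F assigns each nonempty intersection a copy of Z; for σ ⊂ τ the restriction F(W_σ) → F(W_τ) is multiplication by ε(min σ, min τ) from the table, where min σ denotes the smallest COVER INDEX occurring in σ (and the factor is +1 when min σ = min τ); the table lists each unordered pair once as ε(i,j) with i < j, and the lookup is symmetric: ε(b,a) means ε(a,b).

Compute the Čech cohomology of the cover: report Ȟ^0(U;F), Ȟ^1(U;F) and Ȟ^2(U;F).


cover nerve:
  W12={p7} W13={p4,p6,p8} W23={p1,p5}
C dims 3,3; δ0: rk 3, SNF 1^2·2
Ȟ^0: (3−3)−0=0 ⇒ 0
Ȟ^1: (3−0)−3=0 plus torsion [2] ⇒ Z/2
Ȟ^2: (0−0)−0=0 ⇒ 0

Ȟ^0 ≅ 0, Ȟ^1 ≅ Z/2 and Ȟ^2 ≅ 0
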